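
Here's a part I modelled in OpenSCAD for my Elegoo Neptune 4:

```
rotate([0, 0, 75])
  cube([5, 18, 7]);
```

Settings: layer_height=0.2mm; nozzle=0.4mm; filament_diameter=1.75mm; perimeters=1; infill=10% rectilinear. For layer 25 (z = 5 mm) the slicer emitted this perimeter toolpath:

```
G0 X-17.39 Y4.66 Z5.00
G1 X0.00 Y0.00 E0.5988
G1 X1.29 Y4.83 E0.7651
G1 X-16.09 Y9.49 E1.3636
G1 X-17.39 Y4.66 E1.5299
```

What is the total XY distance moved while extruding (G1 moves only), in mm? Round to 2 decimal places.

46.00 mm

Sum the Euclidean lengths of each G1 segment: total = 46.00 mm.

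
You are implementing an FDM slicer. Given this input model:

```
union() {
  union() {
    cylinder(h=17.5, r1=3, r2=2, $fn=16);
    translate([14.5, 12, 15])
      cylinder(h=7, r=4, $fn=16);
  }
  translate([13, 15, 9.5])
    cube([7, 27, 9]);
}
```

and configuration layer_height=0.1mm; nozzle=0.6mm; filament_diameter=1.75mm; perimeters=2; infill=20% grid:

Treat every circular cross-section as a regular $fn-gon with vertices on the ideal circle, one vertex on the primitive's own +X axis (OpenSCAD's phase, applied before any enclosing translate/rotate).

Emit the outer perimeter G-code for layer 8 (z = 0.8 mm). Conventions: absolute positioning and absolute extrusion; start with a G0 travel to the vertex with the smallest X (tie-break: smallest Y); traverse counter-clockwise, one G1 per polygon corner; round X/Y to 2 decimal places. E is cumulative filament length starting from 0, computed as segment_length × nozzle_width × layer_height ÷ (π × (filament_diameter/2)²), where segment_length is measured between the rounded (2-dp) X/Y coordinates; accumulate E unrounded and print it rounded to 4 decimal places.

At z = 0.8 mm: the cone (r1=3→r2=2) has section circumradius 2.954 here — a regular 16-gon; the cylinder at (14.5, 12) is absent (z outside [15, 22]); Combining (union): only the cone is present, so the union is just that shape — 1 connected region; the cube at (13, 15) is not intersected at this z (z outside [9.5, 18.5]); Combining (union): only the result so far is present, so the union is just that shape — 1 connected region. The outline is a single polygon with 16 vertices. Extrusion per mm of travel: 0.6 × 0.1 / (π × 0.875²) = 0.024945. Accumulating E over each segment gives final E = 0.4600.

G0 X-2.95 Y0.00 Z0.80
G1 X-2.73 Y-1.13 E0.0287
G1 X-2.09 Y-2.09 E0.0575
G1 X-1.13 Y-2.73 E0.0863
G1 X0.00 Y-2.95 E0.1150
G1 X1.13 Y-2.73 E0.1437
G1 X2.09 Y-2.09 E0.1725
G1 X2.73 Y-1.13 E0.2013
G1 X2.95 Y0.00 E0.2300
G1 X2.73 Y1.13 E0.2587
G1 X2.09 Y2.09 E0.2875
G1 X1.13 Y2.73 E0.3163
G1 X0.00 Y2.95 E0.3450
G1 X-1.13 Y2.73 E0.3737
G1 X-2.09 Y2.09 E0.4025
G1 X-2.73 Y1.13 E0.4313
G1 X-2.95 Y0.00 E0.4600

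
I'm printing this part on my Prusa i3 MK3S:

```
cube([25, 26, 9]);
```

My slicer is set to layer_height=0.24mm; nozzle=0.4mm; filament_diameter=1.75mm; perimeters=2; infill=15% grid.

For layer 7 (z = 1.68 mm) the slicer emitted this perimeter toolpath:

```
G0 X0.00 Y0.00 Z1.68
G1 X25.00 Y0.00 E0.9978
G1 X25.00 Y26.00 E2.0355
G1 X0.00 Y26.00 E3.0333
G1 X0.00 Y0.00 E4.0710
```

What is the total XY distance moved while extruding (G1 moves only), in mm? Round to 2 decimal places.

102.00 mm

Sum the Euclidean lengths of each G1 segment: total = 102.00 mm.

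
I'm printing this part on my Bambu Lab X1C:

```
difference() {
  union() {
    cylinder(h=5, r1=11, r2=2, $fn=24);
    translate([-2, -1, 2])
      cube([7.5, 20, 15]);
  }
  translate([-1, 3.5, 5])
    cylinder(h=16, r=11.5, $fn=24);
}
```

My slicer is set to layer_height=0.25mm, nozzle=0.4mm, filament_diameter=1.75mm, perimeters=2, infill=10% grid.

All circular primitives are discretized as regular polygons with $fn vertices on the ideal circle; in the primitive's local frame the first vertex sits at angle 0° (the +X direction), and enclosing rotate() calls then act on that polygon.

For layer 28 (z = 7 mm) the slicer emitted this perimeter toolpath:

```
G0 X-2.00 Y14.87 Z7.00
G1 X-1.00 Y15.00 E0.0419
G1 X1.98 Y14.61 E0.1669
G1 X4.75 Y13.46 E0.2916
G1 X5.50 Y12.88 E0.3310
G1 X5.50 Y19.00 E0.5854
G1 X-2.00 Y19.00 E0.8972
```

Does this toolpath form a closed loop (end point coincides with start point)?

no

Start point (G0): (-2.00, 14.87). End point (last G1): the path does not return to the start — open.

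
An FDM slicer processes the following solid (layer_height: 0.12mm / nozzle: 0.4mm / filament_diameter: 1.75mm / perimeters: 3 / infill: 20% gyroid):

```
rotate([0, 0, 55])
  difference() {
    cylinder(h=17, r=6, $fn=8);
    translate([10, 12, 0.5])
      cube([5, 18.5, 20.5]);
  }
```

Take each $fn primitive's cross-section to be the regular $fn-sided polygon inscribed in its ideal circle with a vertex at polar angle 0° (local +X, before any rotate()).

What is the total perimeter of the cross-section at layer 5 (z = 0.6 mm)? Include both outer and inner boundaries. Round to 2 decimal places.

At z = 0.6 mm: the r=6 cylinder gives a regular 8-gon of circumradius 6 (constant along its height) (perimeter = 2·8·6.000·sin(180°/8) = 36.74 mm); the cube at (10, 12) (footprint 5×18.5) is included at this height (perimeter 47.00 mm); Subtracting the remaining from the first: starting from the r=6 cylinder, the 5×18.5 cube at (10, 12) misses the remaining region (no effect) — boundary = 36.74 mm; (rotated 55° about Z; rotation is an isometry so areas/perimeters/island counts are preserved). Overall, the cross-section is a single solid region. Total boundary length (outer) = 36.74 mm.

36.74 mm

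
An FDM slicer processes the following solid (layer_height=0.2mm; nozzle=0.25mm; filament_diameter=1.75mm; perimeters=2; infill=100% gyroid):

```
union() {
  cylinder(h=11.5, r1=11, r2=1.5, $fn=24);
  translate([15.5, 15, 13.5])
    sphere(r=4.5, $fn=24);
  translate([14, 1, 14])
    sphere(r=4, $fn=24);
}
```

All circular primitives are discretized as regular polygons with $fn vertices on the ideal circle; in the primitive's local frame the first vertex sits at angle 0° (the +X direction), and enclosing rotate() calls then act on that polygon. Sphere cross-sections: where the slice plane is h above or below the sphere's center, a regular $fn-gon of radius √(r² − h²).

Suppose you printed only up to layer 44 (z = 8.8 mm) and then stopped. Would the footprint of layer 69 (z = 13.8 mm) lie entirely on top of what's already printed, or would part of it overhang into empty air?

Compare the two slices. At z = 8.8: the cone contributes a regular 24-gon of circumradius 3.730 (interpolated between r1=11 and r2=1.5 at t=0.765) (area = (24/2)·3.730²·sin(360°/24) = 43.22 mm²); the sphere at (15.5, 15) is absent (|z−center|=4.700 > r=4.5); the sphere at (14, 1) is not intersected at this z (|z−center|=5.200 > r=4); Taking the union: only the cone is present, so the union is just that shape — area = 43.22 mm². At z = 13.8: the cone is not intersected at this z (z outside [0, 11.5]); the r=4.5 sphere at (15.5, 15) slices to a regular 24-gon of circumradius 4.490 (√(r²−h²) with h=0.3 from center) (area = (24/2)·4.490²·sin(360°/24) = 62.61 mm²); the r=4 sphere at (14, 1) slices to a regular 24-gon of circumradius 3.995 (√(r²−h²) with h=0.2 from center) (area = (24/2)·3.995²·sin(360°/24) = 49.57 mm²); Combining (union): the 2 present regions are separate (no shared area or edge), so areas and boundary lengths simply add and each stays a separate island — area = 112.18 mm². Checking containment: at z = 13.8 the cross-section extends beyond the z = 8.8 cross-section by about 112.18 mm².

part overhangs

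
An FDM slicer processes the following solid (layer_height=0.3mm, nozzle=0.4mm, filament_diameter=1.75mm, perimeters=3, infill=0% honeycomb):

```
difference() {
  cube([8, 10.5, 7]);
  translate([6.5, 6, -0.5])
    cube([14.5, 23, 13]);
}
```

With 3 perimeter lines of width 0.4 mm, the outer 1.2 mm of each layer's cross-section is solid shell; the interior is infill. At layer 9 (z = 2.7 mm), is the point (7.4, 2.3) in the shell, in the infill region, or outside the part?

At z = 2.7 mm: the cube (footprint 8×10.5) is included at this height; the cube at (6.5, 6) (footprint 14.5×23) is included at this height; Subtracting the remaining from the first: starting from the 8×10.5 cube, the 14.5×23 cube at (6.5, 6) partially overlaps it — only the 6.75 mm² overlap (of its 333.50 mm²) is removed, clipping the outline — 1 connected region. Overall, the cross-section is a single solid region. The nearest boundary edge runs (8.00, 6.00)→(8.00, 0.00); distance from the point to it = 0.60 mm. The point is inside the cross-section, 0.60 mm from the nearest boundary — within the 1.2 mm shell band (3 × 0.4).

shell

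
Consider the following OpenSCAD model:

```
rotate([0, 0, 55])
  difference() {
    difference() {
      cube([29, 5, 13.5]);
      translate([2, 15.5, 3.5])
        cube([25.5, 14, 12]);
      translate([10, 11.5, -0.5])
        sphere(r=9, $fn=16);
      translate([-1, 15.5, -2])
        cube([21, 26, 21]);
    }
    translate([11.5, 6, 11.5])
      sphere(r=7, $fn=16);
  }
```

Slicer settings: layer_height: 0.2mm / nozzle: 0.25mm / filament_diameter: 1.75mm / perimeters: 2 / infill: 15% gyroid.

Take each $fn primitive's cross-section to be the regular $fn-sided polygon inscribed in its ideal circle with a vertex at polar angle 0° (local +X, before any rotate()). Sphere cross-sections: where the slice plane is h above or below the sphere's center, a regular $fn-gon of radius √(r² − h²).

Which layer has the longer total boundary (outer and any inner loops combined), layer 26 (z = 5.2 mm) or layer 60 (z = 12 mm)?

Layer 26 (z = 5.2): the cube (footprint 29×5) is included at this height (perimeter 68.00 mm); the cube at (2, 15.5) (footprint 25.5×14) is included at this height (perimeter 79.00 mm); the r=9 sphere at (10, 11.5) slices to a regular 16-gon of circumradius 6.965 (√(r²−h²) with h=5.7 from center) (perimeter = 2·16·6.965·sin(180°/16) = 43.48 mm); the cube at (-1, 15.5) (footprint 21×26) is included at this height (perimeter 94.00 mm); After the difference (first − rest): starting from the 29×5 cube, the 25.5×14 cube at (2, 15.5) misses the remaining region (no effect); the r=9 sphere at (10, 11.5) partially overlaps it — only the 1.09 mm² overlap (of its 148.51 mm²) is removed, clipping the outline; the 21×26 cube at (-1, 15.5) misses the remaining region (no effect) — boundary = 68.09 mm; the sphere at (11.5, 6): section is a regular 16-gon, circumradius = √(r²−h²) = √(7²−6.3²) = 3.051 (perimeter = 2·16·3.051·sin(180°/16) = 19.05 mm); Subtracting the remaining from the first: starting from the result so far, the r=7 sphere at (11.5, 6) partially overlaps it — only the 7.36 mm² overlap (of its 28.50 mm²) is removed, clipping the outline — boundary = 69.64 mm; (rotated 55° about Z; rotation is an isometry so areas/perimeters/island counts are preserved). So its perimeter = 69.64 mm. Layer 60 (z = 12): the cube is present — its section is the full 29×5 rectangle (perimeter 68.00 mm); the 25.5×14 cube at (2, 15.5) contributes its full rectangle (perimeter 79.00 mm); the sphere at (10, 11.5) is not intersected at this z (|z−center|=12.500 > r=9); the cube at (-1, 15.5) (footprint 21×26) is included at this height (perimeter 94.00 mm); Subtracting the remaining from the first: starting from the 29×5 cube, the 25.5×14 cube at (2, 15.5) misses the remaining region (no effect); the 21×26 cube at (-1, 15.5) misses the remaining region (no effect) — boundary = 68.00 mm; the r=7 sphere at (11.5, 6) slices to a regular 16-gon of circumradius 6.982 (√(r²−h²) with h=0.5 from center) (perimeter = 2·16·6.982·sin(180°/16) = 43.59 mm); Taking the first minus the rest: starting from the result so far, the r=7 sphere at (11.5, 6) partially overlaps it — only the 56.73 mm² overlap (of its 149.25 mm²) is removed, clipping the outline — boundary = 60.43 mm; (whole slice rotated 55° about Z — lengths, areas and connectivity unchanged). So its perimeter = 60.43 mm. Layer 26 is larger (69.64 vs 60.43 mm).

layer 26 (z = 5.2 mm)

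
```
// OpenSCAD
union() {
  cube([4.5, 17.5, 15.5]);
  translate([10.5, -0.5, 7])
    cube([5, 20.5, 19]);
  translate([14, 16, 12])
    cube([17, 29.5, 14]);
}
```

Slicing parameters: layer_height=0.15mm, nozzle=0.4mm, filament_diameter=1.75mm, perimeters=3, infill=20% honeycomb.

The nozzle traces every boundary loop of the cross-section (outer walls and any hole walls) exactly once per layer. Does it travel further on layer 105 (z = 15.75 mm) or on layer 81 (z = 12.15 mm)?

layer 81 (z = 12.15 mm)

Layer 105 (z = 15.75): the cube is not intersected at this z (z outside [0, 15.5]); the 5×20.5 cube at (10.5, -0.5) contributes its full rectangle (perimeter 51.00 mm); the cube at (14, 16) is present — its section is the full 17×29.5 rectangle (perimeter 93.00 mm); Taking the union: the regions partially overlap (shared area 6.00 mm²), so the edge portions inside another operand are dropped and the merged outline is re-measured after clipping — boundary = 133.00 mm. So its perimeter = 133.00 mm. Layer 81 (z = 12.15): the cube is present — its section is the full 4.5×17.5 rectangle (perimeter 44.00 mm); the cube at (10.5, -0.5) is present — its section is the full 5×20.5 rectangle (perimeter 51.00 mm); the cube at (14, 16) (footprint 17×29.5) is included at this height (perimeter 93.00 mm); Merging all regions: the regions partially overlap (shared area 6.00 mm²), so the edge portions inside another operand are dropped and the merged outline is re-measured after clipping — boundary = 177.00 mm. So its perimeter = 177.00 mm. Layer 81 is larger (177.00 vs 133.00 mm).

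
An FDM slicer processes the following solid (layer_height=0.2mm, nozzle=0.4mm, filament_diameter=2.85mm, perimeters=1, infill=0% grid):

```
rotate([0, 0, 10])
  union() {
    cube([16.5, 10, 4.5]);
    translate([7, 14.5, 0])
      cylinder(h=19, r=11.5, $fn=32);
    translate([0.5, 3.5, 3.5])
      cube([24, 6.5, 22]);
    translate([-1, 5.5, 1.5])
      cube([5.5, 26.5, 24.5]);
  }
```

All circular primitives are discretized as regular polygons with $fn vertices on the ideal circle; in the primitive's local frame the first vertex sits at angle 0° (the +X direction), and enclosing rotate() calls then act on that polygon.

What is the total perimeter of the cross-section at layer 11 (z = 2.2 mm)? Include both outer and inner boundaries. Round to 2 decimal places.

98.61 mm

At z = 2.2 mm: the cube is present — its section is the full 16.5×10 rectangle (perimeter 53.00 mm); the r=11.5 cylinder at (7, 14.5) contributes a regular 32-gon of circumradius 11.5 (perimeter = 2·32·11.500·sin(180°/32) = 72.14 mm); the cube at (0.5, 3.5) is absent (z outside [3.5, 25.5]); the cube at (-1, 5.5) (footprint 5.5×26.5) is included at this height (perimeter 64.00 mm); Merging all regions: the regions partially overlap (shared area 199.63 mm²), so the edge portions inside another operand are dropped and the merged outline is re-measured after clipping — boundary = 98.61 mm; (whole slice rotated 10° about Z — lengths, areas and connectivity unchanged). Overall, the cross-section is a single solid region. Total boundary length (outer) = 98.61 mm.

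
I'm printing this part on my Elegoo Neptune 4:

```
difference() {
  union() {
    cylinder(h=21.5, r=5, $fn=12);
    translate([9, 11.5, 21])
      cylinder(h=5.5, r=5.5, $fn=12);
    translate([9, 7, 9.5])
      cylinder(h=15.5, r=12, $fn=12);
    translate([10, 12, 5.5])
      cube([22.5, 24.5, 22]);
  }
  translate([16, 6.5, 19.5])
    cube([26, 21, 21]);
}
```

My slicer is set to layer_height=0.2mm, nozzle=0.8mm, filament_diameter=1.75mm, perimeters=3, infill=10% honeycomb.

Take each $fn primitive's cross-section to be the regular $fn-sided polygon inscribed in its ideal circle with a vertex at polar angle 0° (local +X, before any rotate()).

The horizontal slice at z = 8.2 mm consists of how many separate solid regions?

2

At z = 8.2 mm: the cylinder: section is a regular 12-gon, circumradius r=5; the cylinder at (9, 11.5) is not intersected at this z (z outside [21, 26.5]); the cylinder at (9, 7) does not reach this height (z outside [9.5, 25]); the 22.5×24.5 cube at (10, 12) contributes its full rectangle; Merging all regions: the 2 present regions are separate (no shared area or edge), so areas and boundary lengths simply add and each stays a separate island — 2 connected regions; the cube at (16, 6.5) is not intersected at this z (z outside [19.5, 40.5]); Subtracting the remaining from the first: none of the subtracted shapes is present at this height, so that combined region is unchanged — 2 connected regions. The result has 2 disconnected regions.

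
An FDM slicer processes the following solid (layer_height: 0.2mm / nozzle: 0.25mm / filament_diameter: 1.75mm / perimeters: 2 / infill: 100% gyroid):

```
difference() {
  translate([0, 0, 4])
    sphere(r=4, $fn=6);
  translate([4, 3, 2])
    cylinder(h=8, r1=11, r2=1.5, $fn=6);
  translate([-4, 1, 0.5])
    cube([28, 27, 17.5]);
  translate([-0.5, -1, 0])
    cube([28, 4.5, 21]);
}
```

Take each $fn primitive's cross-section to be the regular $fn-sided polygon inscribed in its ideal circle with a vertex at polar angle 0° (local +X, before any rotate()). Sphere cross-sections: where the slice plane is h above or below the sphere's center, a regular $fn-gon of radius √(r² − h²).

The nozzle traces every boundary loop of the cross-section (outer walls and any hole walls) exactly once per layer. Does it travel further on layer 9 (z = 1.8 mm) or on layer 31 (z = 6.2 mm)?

layer 9 (z = 1.8 mm)

Layer 9 (z = 1.8): the r=4 sphere slices to a regular 6-gon of circumradius 3.341 (√(r²−h²) with h=2.2 from center) (perimeter = 2·6·3.341·sin(180°/6) = 20.04 mm); the cone at (4, 3) is absent (z outside [2, 10]); the cube at (-4, 1) is present — its section is the full 28×27 rectangle (perimeter 110.00 mm); the cube at (-0.5, -1) (footprint 28×4.5) is included at this height (perimeter 65.00 mm); Subtracting the remaining from the first: starting from the r=4 sphere, the 28×27 cube at (-4, 1) partially overlaps it — only the 8.39 mm² overlap (of its 756.00 mm²) is removed, clipping the outline; the 28×4.5 cube at (-0.5, -1) partially overlaps it — only the 7.10 mm² overlap (of its 126.00 mm²) is removed, clipping the outline — boundary = 17.55 mm. So its perimeter = 17.55 mm. Layer 31 (z = 6.2): the r=4 sphere slices to a regular 6-gon of circumradius 3.341 (√(r²−h²) with h=2.2 from center) (perimeter = 2·6·3.341·sin(180°/6) = 20.04 mm); the cone at (4, 3) contributes a regular 6-gon of circumradius 6.013 (interpolated between r1=11 and r2=1.5 at t=0.525) (perimeter = 2·6·6.013·sin(180°/6) = 36.07 mm); the cube at (-4, 1) is present — its section is the full 28×27 rectangle (perimeter 110.00 mm); the cube at (-0.5, -1) is present — its section is the full 28×4.5 rectangle (perimeter 65.00 mm); After the difference (first − rest): starting from the r=4 sphere, the cone at (4, 3) partially overlaps it — only the 15.62 mm² overlap (of its 93.92 mm²) is removed, clipping the outline; the 28×27 cube at (-4, 1) partially overlaps it — only the 1.57 mm² overlap (of its 756.00 mm²) is removed, clipping the outline; the 28×4.5 cube at (-0.5, -1) partially overlaps it — only the 0.55 mm² overlap (of its 126.00 mm²) is removed, clipping the outline — boundary = 15.89 mm. So its perimeter = 15.89 mm. Layer 9 is larger (17.55 vs 15.89 mm).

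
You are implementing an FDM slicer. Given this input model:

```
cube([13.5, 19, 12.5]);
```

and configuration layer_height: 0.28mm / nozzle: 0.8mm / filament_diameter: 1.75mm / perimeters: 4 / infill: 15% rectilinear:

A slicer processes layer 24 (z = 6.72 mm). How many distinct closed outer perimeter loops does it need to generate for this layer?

1

At z = 6.72 mm: the cube (footprint 13.5×19) is included at this height. The result has 1 disconnected region.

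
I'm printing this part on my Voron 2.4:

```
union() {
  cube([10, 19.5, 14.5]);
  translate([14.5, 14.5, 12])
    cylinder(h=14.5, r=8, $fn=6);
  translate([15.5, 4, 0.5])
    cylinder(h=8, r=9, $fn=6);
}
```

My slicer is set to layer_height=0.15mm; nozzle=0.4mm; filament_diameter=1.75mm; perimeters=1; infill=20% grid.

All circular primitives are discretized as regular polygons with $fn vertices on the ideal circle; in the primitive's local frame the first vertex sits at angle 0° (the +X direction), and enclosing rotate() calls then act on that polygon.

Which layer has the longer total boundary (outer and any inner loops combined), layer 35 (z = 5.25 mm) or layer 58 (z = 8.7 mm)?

Layer 35 (z = 5.25): the 10×19.5 cube contributes its full rectangle (perimeter 59.00 mm); the cylinder at (14.5, 14.5) is not intersected at this z (z outside [12, 26.5]); the r=9 cylinder at (15.5, 4) contributes a regular 6-gon of circumradius 9 (perimeter = 2·6·9.000·sin(180°/6) = 54.00 mm); Taking the union: the regions partially overlap (shared area 19.99 mm²), so the edge portions inside another operand are dropped and the merged outline is re-measured after clipping — boundary = 90.13 mm. So its perimeter = 90.13 mm. Layer 58 (z = 8.7): the cube (footprint 10×19.5) is included at this height (perimeter 59.00 mm); the cylinder at (14.5, 14.5) does not reach this height (z outside [12, 26.5]); the cylinder at (15.5, 4) does not reach this height (z outside [0.5, 8.5]); Taking the union: only the 10×19.5 cube is present, so the union is just that shape — boundary = 59.00 mm. So its perimeter = 59.00 mm. Layer 35 is larger (90.13 vs 59.00 mm).

layer 35 (z = 5.25 mm)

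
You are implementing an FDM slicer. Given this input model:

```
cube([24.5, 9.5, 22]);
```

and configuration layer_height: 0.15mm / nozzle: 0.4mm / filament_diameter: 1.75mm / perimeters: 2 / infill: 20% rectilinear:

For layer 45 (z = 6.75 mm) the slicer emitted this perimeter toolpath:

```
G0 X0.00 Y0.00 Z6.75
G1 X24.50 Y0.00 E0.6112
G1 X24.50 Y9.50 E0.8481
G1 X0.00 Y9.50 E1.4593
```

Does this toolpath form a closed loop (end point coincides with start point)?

no

Start point (G0): (0.00, 0.00). End point (last G1): the path does not return to the start — open.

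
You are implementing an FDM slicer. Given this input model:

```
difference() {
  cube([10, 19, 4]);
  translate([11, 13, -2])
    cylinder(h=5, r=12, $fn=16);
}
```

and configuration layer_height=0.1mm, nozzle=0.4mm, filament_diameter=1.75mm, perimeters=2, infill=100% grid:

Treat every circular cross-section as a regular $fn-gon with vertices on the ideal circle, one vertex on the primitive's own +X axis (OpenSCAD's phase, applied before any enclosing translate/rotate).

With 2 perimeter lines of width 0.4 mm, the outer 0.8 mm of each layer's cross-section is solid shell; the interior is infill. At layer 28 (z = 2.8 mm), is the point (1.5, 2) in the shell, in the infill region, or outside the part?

infill

At z = 2.8 mm: the cube is present — its section is the full 10×19 rectangle; the r=12 cylinder at (11, 13) contributes a regular 16-gon of circumradius 12; Taking the first minus the rest: starting from the 10×19 cube, the r=12 cylinder at (11, 13) partially overlaps it — only the 155.27 mm² overlap (of its 440.85 mm²) is removed, clipping the outline — 2 connected regions. Overall, the cross-section has 2 separate islands. The nearest boundary edge runs (0.00, 0.00)→(0.00, 8.28); distance from the point to it = 1.50 mm. (Shell/infill is judged within the island containing the point — the largest one.) The point is inside the cross-section and 1.50 mm from the nearest boundary — more than the 0.8 mm shell width (2 × 0.4), so it's in the infill interior.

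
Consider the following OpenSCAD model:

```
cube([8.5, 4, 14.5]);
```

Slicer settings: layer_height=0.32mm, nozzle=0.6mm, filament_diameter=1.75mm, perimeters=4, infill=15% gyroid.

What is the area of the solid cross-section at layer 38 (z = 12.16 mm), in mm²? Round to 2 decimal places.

At z = 12.16 mm: the cube is present — its section is the full 8.5×4 rectangle (area 34.00 mm²). Overall, the cross-section is a single solid region. Net area = 34.00 mm².

34.00 mm²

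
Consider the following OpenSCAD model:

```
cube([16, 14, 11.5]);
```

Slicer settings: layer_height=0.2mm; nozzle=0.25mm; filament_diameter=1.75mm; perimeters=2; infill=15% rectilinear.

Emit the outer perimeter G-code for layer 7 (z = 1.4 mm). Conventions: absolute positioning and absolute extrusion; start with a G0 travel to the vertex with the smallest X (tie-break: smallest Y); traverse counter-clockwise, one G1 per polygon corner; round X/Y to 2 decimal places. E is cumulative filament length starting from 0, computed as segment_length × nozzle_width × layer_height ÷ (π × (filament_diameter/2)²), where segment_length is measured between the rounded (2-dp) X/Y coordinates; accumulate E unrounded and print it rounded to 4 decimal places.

G0 X0.00 Y0.00 Z1.40
G1 X16.00 Y0.00 E0.3326
G1 X16.00 Y14.00 E0.6236
G1 X0.00 Y14.00 E0.9562
G1 X0.00 Y0.00 E1.2473

At z = 1.4 mm: the 16×14 cube contributes its full rectangle. The outline is a single polygon with 4 vertices. Extrusion per mm of travel: 0.25 × 0.2 / (π × 0.875²) = 0.020788. Accumulating E over each segment gives final E = 1.2473.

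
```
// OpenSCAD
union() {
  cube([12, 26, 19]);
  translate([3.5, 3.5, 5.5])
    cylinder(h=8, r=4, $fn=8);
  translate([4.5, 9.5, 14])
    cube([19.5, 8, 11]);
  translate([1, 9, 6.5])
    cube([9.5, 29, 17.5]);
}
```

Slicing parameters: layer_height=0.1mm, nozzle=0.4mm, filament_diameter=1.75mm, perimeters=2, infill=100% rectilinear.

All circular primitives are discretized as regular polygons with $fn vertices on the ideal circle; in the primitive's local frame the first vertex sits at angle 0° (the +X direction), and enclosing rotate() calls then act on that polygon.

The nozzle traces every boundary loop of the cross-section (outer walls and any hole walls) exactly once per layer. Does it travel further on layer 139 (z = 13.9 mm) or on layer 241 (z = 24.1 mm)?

Layer 139 (z = 13.9): the cube is present — its section is the full 12×26 rectangle (perimeter 76.00 mm); the cylinder at (3.5, 3.5) does not reach this height (z outside [5.5, 13.5]); the cube at (4.5, 9.5) is absent (z outside [14, 25]); the 9.5×29 cube at (1, 9) contributes its full rectangle (perimeter 77.00 mm); Taking the union: the regions partially overlap (shared area 161.50 mm²), so the edge portions inside another operand are dropped and the merged outline is re-measured after clipping — boundary = 100.00 mm. So its perimeter = 100.00 mm. Layer 241 (z = 24.1): the cube does not reach this height (z outside [0, 19]); the cylinder at (3.5, 3.5) is not intersected at this z (z outside [5.5, 13.5]); the 19.5×8 cube at (4.5, 9.5) contributes its full rectangle (perimeter 55.00 mm); the cube at (1, 9) does not reach this height (z outside [6.5, 24]); Combining (union): only the 19.5×8 cube at (4.5, 9.5) is present, so the union is just that shape — boundary = 55.00 mm. So its perimeter = 55.00 mm. Layer 139 is larger (100.00 vs 55.00 mm).

layer 139 (z = 13.9 mm)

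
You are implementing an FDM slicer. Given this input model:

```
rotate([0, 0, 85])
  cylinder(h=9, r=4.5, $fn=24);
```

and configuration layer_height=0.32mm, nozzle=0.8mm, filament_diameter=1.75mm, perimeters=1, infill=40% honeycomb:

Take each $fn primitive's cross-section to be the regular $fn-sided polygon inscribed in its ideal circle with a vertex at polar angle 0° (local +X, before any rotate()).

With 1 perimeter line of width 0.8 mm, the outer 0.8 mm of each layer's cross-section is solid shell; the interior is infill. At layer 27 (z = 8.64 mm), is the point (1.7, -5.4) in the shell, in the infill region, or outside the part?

At z = 8.64 mm: the r=4.5 cylinder gives a regular 24-gon of circumradius 4.5 (constant along its height); (whole slice rotated 85° about Z — lengths, areas and connectivity unchanged). Overall, the cross-section is a single solid region. Undo the 85° rotation: the query point maps to (-5.231, -2.164) in the un-rotated model frame. The nearest boundary edge runs (-4.35, -1.16)→(-3.90, -2.25); distance from the point to it = 1.20 mm. The point is not inside any of the regions above, so it lies outside the cross-section (1.20 mm from the nearest boundary).

outside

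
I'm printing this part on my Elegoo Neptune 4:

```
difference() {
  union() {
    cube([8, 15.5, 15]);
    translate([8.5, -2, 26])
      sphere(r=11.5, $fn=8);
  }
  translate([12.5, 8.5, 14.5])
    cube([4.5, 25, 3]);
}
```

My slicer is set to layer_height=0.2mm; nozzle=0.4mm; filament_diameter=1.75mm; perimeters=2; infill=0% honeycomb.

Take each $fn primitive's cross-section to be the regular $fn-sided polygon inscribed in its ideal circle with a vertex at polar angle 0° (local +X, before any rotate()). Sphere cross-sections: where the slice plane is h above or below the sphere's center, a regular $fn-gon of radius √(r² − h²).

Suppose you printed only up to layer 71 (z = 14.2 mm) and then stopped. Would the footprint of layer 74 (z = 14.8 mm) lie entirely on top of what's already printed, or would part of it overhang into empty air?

part overhangs

Compare the two slices. At z = 14.2: the cube is present — its section is the full 8×15.5 rectangle (area 124.00 mm²); the sphere at (8.5, -2) is absent (|z−center|=11.800 > r=11.5); Combining (union): only the 8×15.5 cube is present, so the union is just that shape — area = 124.00 mm²; the cube at (12.5, 8.5) is absent (z outside [14.5, 17.5]); Taking the first minus the rest: none of the subtracted shapes is present at this height, so that combined region is unchanged — area = 124.00 mm². At z = 14.8: the 8×15.5 cube contributes its full rectangle (area 124.00 mm²); the r=11.5 sphere at (8.5, -2) slices to a regular 8-gon of circumradius 2.610 (√(r²−h²) with h=11.2 from center) (area = (8/2)·2.610²·sin(360°/8) = 19.26 mm²); Merging all regions: the regions partially overlap — summed areas 143.26 mm² minus the doubly-counted overlap 0.20 mm² gives 143.07 mm² — area = 143.07 mm²; the cube at (12.5, 8.5) is present — its section is the full 4.5×25 rectangle (area 112.50 mm²); Taking the first minus the rest: starting from the result so far (143.07 mm²), the 4.5×25 cube at (12.5, 8.5) misses the remaining region (no effect) — area = 143.07 mm². Checking containment: at z = 14.8 the cross-section extends beyond the z = 14.2 cross-section by about 19.07 mm².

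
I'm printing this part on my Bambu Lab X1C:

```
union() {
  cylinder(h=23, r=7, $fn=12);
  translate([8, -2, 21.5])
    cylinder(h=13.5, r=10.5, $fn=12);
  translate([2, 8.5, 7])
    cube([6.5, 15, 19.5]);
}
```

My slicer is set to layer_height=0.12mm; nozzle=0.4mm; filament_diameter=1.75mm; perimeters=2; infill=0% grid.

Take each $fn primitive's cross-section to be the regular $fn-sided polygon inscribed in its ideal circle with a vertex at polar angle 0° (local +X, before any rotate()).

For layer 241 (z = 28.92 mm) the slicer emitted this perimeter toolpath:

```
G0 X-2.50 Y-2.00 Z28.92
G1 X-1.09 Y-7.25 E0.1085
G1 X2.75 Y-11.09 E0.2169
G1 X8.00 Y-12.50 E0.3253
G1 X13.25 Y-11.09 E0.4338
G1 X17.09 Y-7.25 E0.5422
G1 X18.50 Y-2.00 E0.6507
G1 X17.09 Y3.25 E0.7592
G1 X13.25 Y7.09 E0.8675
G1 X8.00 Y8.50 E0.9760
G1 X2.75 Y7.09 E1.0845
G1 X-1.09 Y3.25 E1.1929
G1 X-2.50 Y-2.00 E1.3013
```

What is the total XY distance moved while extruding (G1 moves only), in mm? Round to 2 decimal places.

Sum the Euclidean lengths of each G1 segment: total = 65.21 mm.

65.21 mm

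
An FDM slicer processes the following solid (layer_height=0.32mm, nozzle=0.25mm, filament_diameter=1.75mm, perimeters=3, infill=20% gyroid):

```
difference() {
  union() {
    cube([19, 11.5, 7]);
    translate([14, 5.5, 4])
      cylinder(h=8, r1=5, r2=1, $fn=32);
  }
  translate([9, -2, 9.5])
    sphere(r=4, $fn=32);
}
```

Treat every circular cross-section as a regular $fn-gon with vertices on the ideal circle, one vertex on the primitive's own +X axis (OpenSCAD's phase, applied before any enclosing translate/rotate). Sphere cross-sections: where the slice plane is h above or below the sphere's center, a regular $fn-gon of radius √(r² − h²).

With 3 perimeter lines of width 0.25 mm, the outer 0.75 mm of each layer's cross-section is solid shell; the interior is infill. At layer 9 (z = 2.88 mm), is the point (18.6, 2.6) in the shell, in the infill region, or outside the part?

shell

At z = 2.88 mm: the 19×11.5 cube contributes its full rectangle; the cone at (14, 5.5) is not intersected at this z (z outside [4, 12]); Merging all regions: only the 19×11.5 cube is present, so the union is just that shape — 1 connected region; the sphere at (9, -2) is not intersected at this z (|z−center|=6.620 > r=4); Subtracting the remaining from the first: none of the subtracted shapes is present at this height, so the result so far is unchanged — 1 connected region. Overall, the cross-section is a single solid region. The nearest boundary edge runs (19.00, 0.00)→(19.00, 11.50); distance from the point to it = 0.40 mm. The point is inside the cross-section, 0.40 mm from the nearest boundary — within the 0.75 mm shell band (3 × 0.25).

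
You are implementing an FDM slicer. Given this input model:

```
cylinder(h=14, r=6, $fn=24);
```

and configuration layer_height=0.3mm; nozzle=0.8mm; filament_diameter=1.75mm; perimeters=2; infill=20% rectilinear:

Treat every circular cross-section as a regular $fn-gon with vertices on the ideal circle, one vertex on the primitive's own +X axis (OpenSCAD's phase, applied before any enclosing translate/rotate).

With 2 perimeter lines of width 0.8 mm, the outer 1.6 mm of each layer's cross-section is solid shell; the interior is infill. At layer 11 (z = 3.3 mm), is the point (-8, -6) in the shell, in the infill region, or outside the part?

outside

At z = 3.3 mm: the cylinder: section is a regular 24-gon, circumradius r=6. Overall, the cross-section is a single solid region. The nearest boundary edge runs (-5.20, -3.00)→(-4.24, -4.24); distance from the point to it = 4.05 mm. The point is not inside any of the regions above, so it lies outside the cross-section (4.05 mm from the nearest boundary).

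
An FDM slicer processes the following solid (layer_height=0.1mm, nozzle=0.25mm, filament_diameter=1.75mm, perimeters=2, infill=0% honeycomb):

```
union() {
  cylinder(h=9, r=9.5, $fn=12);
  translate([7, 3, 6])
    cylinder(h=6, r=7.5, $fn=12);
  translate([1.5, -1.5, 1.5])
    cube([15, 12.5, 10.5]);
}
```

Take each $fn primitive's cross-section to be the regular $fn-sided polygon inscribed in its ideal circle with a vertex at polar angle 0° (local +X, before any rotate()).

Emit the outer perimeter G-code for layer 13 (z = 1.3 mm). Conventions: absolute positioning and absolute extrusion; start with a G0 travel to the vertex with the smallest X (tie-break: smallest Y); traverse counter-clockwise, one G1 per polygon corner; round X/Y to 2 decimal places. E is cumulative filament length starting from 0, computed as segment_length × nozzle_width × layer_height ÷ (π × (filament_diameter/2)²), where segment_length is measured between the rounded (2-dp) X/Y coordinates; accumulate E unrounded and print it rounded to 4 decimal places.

At z = 1.3 mm: the r=9.5 cylinder contributes a regular 12-gon of circumradius 9.5; the cylinder at (7, 3) is absent (z outside [6, 12]); the cube at (1.5, -1.5) is not intersected at this z (z outside [1.5, 12]); Merging all regions: only the r=9.5 cylinder is present, so the union is just that shape — 1 connected region. The outline is a single polygon with 12 vertices. Extrusion per mm of travel: 0.25 × 0.1 / (π × 0.875²) = 0.010394. Accumulating E over each segment gives final E = 0.6134.

G0 X-9.50 Y0.00 Z1.30
G1 X-8.23 Y-4.75 E0.0511
G1 X-4.75 Y-8.23 E0.1023
G1 X0.00 Y-9.50 E0.1534
G1 X4.75 Y-8.23 E0.2045
G1 X8.23 Y-4.75 E0.2556
G1 X9.50 Y0.00 E0.3067
G1 X8.23 Y4.75 E0.3578
G1 X4.75 Y8.23 E0.4090
G1 X0.00 Y9.50 E0.4601
G1 X-4.75 Y8.23 E0.5112
G1 X-8.23 Y4.75 E0.5623
G1 X-9.50 Y0.00 E0.6134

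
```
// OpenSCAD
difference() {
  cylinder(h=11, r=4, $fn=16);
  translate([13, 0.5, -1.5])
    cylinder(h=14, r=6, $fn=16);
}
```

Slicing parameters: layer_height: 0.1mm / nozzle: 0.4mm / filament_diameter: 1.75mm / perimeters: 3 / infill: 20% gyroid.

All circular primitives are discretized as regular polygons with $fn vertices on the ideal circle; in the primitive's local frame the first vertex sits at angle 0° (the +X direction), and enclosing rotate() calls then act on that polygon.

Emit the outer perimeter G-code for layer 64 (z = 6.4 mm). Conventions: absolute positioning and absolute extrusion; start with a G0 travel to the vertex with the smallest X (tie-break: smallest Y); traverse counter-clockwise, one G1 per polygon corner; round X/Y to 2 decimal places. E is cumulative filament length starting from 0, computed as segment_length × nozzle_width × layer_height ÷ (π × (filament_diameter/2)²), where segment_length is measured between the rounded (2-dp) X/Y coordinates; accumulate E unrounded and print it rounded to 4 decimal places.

G0 X-4.00 Y0.00 Z6.40
G1 X-3.70 Y-1.53 E0.0259
G1 X-2.83 Y-2.83 E0.0519
G1 X-1.53 Y-3.70 E0.0780
G1 X0.00 Y-4.00 E0.1039
G1 X1.53 Y-3.70 E0.1298
G1 X2.83 Y-2.83 E0.1558
G1 X3.70 Y-1.53 E0.1818
G1 X4.00 Y0.00 E0.2078
G1 X3.70 Y1.53 E0.2337
G1 X2.83 Y2.83 E0.2597
G1 X1.53 Y3.70 E0.2857
G1 X0.00 Y4.00 E0.3117
G1 X-1.53 Y3.70 E0.3376
G1 X-2.83 Y2.83 E0.3636
G1 X-3.70 Y1.53 E0.3896
G1 X-4.00 Y0.00 E0.4155

At z = 6.4 mm: the cylinder: section is a regular 16-gon, circumradius r=4; the r=6 cylinder at (13, 0.5) gives a regular 16-gon of circumradius 6 (constant along its height); Taking the first minus the rest: starting from the r=4 cylinder, the r=6 cylinder at (13, 0.5) misses the remaining region (no effect) — 1 connected region. The outline is a single polygon with 16 vertices. Extrusion per mm of travel: 0.4 × 0.1 / (π × 0.875²) = 0.016630. Accumulating E over each segment gives final E = 0.4155.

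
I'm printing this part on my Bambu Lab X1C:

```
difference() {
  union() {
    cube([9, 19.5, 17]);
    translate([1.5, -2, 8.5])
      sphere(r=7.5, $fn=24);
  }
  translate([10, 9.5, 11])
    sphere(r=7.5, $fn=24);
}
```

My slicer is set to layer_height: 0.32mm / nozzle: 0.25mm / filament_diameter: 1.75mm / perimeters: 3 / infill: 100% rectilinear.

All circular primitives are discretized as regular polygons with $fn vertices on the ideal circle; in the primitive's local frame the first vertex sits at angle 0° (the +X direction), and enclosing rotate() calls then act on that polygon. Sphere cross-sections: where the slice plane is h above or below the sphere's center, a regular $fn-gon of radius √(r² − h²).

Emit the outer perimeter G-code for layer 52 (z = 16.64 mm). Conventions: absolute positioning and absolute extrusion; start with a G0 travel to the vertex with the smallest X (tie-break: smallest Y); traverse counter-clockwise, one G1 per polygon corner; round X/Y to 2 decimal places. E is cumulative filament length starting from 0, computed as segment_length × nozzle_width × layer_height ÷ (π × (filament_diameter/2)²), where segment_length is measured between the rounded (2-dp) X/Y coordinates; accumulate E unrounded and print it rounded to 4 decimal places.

At z = 16.64 mm: the 9×19.5 cube contributes its full rectangle; the sphere at (1.5, -2) does not reach this height (|z−center|=8.140 > r=7.5); Merging all regions: only the 9×19.5 cube is present, so the union is just that shape — 1 connected region; the r=7.5 sphere at (10, 9.5) contributes a regular 24-gon of circumradius √(7.5²−5.64²) = 4.944; Subtracting the remaining from the first: starting from the result so far, the r=7.5 sphere at (10, 9.5) partially overlaps it — only the 28.20 mm² overlap (of its 75.91 mm²) is removed, clipping the outline — 1 connected region. The outline is a single polygon with 17 vertices. Extrusion per mm of travel: 0.25 × 0.32 / (π × 0.875²) = 0.033260. Accumulating E over each segment gives final E = 2.0240.

G0 X0.00 Y0.00 Z16.64
G1 X9.00 Y0.00 E0.2993
G1 X9.00 Y4.69 E0.4553
G1 X8.72 Y4.72 E0.4647
G1 X7.53 Y5.22 E0.5076
G1 X6.50 Y6.00 E0.5506
G1 X5.72 Y7.03 E0.5936
G1 X5.22 Y8.22 E0.6365
G1 X5.06 Y9.50 E0.6794
G1 X5.22 Y10.78 E0.7223
G1 X5.72 Y11.97 E0.7652
G1 X6.50 Y13.00 E0.8082
G1 X7.53 Y13.78 E0.8512
G1 X8.72 Y14.28 E0.8941
G1 X9.00 Y14.31 E0.9035
G1 X9.00 Y19.50 E1.0761
G1 X0.00 Y19.50 E1.3754
G1 X0.00 Y0.00 E2.0240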